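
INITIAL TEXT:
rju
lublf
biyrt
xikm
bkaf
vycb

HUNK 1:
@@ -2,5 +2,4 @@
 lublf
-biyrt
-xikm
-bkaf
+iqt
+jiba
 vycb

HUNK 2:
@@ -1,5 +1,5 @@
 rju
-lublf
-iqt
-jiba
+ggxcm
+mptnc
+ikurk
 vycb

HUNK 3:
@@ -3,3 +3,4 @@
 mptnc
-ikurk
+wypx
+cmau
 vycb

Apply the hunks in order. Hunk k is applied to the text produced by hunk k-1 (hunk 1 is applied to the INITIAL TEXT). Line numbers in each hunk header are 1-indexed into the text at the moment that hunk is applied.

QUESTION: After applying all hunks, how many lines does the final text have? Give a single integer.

Hunk 1: at line 2 remove [biyrt,xikm,bkaf] add [iqt,jiba] -> 5 lines: rju lublf iqt jiba vycb
Hunk 2: at line 1 remove [lublf,iqt,jiba] add [ggxcm,mptnc,ikurk] -> 5 lines: rju ggxcm mptnc ikurk vycb
Hunk 3: at line 3 remove [ikurk] add [wypx,cmau] -> 6 lines: rju ggxcm mptnc wypx cmau vycb
Final line count: 6

Answer: 6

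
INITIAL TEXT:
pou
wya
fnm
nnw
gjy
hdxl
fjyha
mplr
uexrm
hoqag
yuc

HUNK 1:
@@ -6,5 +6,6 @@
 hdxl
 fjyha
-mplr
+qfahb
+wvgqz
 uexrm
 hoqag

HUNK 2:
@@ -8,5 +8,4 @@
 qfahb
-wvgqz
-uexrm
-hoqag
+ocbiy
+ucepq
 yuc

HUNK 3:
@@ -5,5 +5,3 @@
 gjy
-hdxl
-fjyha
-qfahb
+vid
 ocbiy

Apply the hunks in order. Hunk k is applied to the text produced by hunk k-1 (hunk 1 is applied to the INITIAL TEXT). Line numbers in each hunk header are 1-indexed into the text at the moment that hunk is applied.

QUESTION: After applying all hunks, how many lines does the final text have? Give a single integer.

Answer: 9

Derivation:
Hunk 1: at line 6 remove [mplr] add [qfahb,wvgqz] -> 12 lines: pou wya fnm nnw gjy hdxl fjyha qfahb wvgqz uexrm hoqag yuc
Hunk 2: at line 8 remove [wvgqz,uexrm,hoqag] add [ocbiy,ucepq] -> 11 lines: pou wya fnm nnw gjy hdxl fjyha qfahb ocbiy ucepq yuc
Hunk 3: at line 5 remove [hdxl,fjyha,qfahb] add [vid] -> 9 lines: pou wya fnm nnw gjy vid ocbiy ucepq yuc
Final line count: 9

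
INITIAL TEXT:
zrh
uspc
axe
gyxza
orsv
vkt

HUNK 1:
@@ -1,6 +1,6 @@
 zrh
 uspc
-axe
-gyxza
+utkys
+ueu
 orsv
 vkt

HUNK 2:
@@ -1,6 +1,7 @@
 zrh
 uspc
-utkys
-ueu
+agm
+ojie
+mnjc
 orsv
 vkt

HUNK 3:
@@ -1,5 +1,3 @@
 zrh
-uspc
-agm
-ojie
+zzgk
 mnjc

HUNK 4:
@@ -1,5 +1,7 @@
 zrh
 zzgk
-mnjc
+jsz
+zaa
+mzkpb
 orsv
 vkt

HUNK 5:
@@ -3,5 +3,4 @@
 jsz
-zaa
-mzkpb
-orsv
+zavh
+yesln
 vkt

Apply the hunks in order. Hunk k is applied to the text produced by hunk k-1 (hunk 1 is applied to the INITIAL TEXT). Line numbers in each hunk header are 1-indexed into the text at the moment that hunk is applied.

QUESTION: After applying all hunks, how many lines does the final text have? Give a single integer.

Answer: 6

Derivation:
Hunk 1: at line 1 remove [axe,gyxza] add [utkys,ueu] -> 6 lines: zrh uspc utkys ueu orsv vkt
Hunk 2: at line 1 remove [utkys,ueu] add [agm,ojie,mnjc] -> 7 lines: zrh uspc agm ojie mnjc orsv vkt
Hunk 3: at line 1 remove [uspc,agm,ojie] add [zzgk] -> 5 lines: zrh zzgk mnjc orsv vkt
Hunk 4: at line 1 remove [mnjc] add [jsz,zaa,mzkpb] -> 7 lines: zrh zzgk jsz zaa mzkpb orsv vkt
Hunk 5: at line 3 remove [zaa,mzkpb,orsv] add [zavh,yesln] -> 6 lines: zrh zzgk jsz zavh yesln vkt
Final line count: 6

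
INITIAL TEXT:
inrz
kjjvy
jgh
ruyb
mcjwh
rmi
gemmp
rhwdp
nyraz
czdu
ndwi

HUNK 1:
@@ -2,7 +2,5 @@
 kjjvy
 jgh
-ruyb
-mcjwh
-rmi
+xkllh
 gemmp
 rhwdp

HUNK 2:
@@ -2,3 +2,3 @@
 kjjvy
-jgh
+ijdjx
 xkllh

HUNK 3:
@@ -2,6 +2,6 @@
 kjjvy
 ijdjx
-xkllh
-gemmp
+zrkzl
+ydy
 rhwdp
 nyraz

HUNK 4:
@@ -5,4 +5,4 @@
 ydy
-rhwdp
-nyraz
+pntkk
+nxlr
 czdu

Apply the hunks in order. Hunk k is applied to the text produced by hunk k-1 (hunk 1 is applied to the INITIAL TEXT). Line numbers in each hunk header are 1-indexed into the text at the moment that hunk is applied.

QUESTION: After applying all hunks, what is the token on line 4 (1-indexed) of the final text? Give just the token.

Hunk 1: at line 2 remove [ruyb,mcjwh,rmi] add [xkllh] -> 9 lines: inrz kjjvy jgh xkllh gemmp rhwdp nyraz czdu ndwi
Hunk 2: at line 2 remove [jgh] add [ijdjx] -> 9 lines: inrz kjjvy ijdjx xkllh gemmp rhwdp nyraz czdu ndwi
Hunk 3: at line 2 remove [xkllh,gemmp] add [zrkzl,ydy] -> 9 lines: inrz kjjvy ijdjx zrkzl ydy rhwdp nyraz czdu ndwi
Hunk 4: at line 5 remove [rhwdp,nyraz] add [pntkk,nxlr] -> 9 lines: inrz kjjvy ijdjx zrkzl ydy pntkk nxlr czdu ndwi
Final line 4: zrkzl

Answer: zrkzl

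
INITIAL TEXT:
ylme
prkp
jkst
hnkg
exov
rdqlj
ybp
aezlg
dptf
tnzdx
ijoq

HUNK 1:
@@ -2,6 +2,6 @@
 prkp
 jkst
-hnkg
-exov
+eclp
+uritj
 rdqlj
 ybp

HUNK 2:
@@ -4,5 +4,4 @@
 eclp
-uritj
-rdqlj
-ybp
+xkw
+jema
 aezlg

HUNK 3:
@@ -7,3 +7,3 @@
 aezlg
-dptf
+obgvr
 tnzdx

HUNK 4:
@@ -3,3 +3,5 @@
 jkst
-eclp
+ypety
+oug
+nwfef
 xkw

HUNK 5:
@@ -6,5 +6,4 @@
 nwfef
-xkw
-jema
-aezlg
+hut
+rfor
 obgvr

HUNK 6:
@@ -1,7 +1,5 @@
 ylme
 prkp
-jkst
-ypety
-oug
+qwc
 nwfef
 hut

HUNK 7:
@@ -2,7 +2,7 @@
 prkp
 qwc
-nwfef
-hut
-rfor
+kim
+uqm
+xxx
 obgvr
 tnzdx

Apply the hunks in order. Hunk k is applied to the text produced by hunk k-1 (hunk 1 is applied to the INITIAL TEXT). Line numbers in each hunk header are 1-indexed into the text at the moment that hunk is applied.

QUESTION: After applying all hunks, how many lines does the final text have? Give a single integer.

Answer: 9

Derivation:
Hunk 1: at line 2 remove [hnkg,exov] add [eclp,uritj] -> 11 lines: ylme prkp jkst eclp uritj rdqlj ybp aezlg dptf tnzdx ijoq
Hunk 2: at line 4 remove [uritj,rdqlj,ybp] add [xkw,jema] -> 10 lines: ylme prkp jkst eclp xkw jema aezlg dptf tnzdx ijoq
Hunk 3: at line 7 remove [dptf] add [obgvr] -> 10 lines: ylme prkp jkst eclp xkw jema aezlg obgvr tnzdx ijoq
Hunk 4: at line 3 remove [eclp] add [ypety,oug,nwfef] -> 12 lines: ylme prkp jkst ypety oug nwfef xkw jema aezlg obgvr tnzdx ijoq
Hunk 5: at line 6 remove [xkw,jema,aezlg] add [hut,rfor] -> 11 lines: ylme prkp jkst ypety oug nwfef hut rfor obgvr tnzdx ijoq
Hunk 6: at line 1 remove [jkst,ypety,oug] add [qwc] -> 9 lines: ylme prkp qwc nwfef hut rfor obgvr tnzdx ijoq
Hunk 7: at line 2 remove [nwfef,hut,rfor] add [kim,uqm,xxx] -> 9 lines: ylme prkp qwc kim uqm xxx obgvr tnzdx ijoq
Final line count: 9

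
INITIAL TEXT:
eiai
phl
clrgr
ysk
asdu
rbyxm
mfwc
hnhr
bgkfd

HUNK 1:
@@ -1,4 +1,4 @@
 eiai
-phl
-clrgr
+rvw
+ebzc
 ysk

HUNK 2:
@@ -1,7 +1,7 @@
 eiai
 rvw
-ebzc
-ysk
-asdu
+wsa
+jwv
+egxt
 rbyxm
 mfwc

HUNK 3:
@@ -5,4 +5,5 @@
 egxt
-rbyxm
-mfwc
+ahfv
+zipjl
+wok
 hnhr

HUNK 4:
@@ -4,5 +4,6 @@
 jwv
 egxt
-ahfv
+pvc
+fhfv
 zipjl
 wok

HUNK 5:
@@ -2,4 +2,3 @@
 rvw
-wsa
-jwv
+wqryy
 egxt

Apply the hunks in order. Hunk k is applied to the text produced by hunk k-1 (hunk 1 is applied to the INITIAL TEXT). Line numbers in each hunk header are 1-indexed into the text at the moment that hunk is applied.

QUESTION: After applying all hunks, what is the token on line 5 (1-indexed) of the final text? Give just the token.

Hunk 1: at line 1 remove [phl,clrgr] add [rvw,ebzc] -> 9 lines: eiai rvw ebzc ysk asdu rbyxm mfwc hnhr bgkfd
Hunk 2: at line 1 remove [ebzc,ysk,asdu] add [wsa,jwv,egxt] -> 9 lines: eiai rvw wsa jwv egxt rbyxm mfwc hnhr bgkfd
Hunk 3: at line 5 remove [rbyxm,mfwc] add [ahfv,zipjl,wok] -> 10 lines: eiai rvw wsa jwv egxt ahfv zipjl wok hnhr bgkfd
Hunk 4: at line 4 remove [ahfv] add [pvc,fhfv] -> 11 lines: eiai rvw wsa jwv egxt pvc fhfv zipjl wok hnhr bgkfd
Hunk 5: at line 2 remove [wsa,jwv] add [wqryy] -> 10 lines: eiai rvw wqryy egxt pvc fhfv zipjl wok hnhr bgkfd
Final line 5: pvc

Answer: pvc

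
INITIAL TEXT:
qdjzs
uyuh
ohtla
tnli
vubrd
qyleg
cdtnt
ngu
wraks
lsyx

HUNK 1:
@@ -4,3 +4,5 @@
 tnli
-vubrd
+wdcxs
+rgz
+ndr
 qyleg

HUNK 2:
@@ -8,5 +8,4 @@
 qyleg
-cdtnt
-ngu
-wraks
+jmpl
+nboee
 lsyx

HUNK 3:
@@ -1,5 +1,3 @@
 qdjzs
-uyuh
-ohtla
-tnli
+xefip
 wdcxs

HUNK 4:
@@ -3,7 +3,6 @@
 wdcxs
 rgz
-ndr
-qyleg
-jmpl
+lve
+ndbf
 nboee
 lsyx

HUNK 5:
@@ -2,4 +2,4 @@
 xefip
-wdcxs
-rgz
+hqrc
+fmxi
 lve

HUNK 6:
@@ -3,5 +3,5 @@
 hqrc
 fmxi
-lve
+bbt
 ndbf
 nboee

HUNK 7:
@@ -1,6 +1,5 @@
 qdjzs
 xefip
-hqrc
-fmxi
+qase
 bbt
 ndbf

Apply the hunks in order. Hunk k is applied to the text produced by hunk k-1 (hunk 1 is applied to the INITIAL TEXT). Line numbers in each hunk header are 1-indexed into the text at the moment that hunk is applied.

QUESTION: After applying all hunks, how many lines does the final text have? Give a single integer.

Answer: 7

Derivation:
Hunk 1: at line 4 remove [vubrd] add [wdcxs,rgz,ndr] -> 12 lines: qdjzs uyuh ohtla tnli wdcxs rgz ndr qyleg cdtnt ngu wraks lsyx
Hunk 2: at line 8 remove [cdtnt,ngu,wraks] add [jmpl,nboee] -> 11 lines: qdjzs uyuh ohtla tnli wdcxs rgz ndr qyleg jmpl nboee lsyx
Hunk 3: at line 1 remove [uyuh,ohtla,tnli] add [xefip] -> 9 lines: qdjzs xefip wdcxs rgz ndr qyleg jmpl nboee lsyx
Hunk 4: at line 3 remove [ndr,qyleg,jmpl] add [lve,ndbf] -> 8 lines: qdjzs xefip wdcxs rgz lve ndbf nboee lsyx
Hunk 5: at line 2 remove [wdcxs,rgz] add [hqrc,fmxi] -> 8 lines: qdjzs xefip hqrc fmxi lve ndbf nboee lsyx
Hunk 6: at line 3 remove [lve] add [bbt] -> 8 lines: qdjzs xefip hqrc fmxi bbt ndbf nboee lsyx
Hunk 7: at line 1 remove [hqrc,fmxi] add [qase] -> 7 lines: qdjzs xefip qase bbt ndbf nboee lsyx
Final line count: 7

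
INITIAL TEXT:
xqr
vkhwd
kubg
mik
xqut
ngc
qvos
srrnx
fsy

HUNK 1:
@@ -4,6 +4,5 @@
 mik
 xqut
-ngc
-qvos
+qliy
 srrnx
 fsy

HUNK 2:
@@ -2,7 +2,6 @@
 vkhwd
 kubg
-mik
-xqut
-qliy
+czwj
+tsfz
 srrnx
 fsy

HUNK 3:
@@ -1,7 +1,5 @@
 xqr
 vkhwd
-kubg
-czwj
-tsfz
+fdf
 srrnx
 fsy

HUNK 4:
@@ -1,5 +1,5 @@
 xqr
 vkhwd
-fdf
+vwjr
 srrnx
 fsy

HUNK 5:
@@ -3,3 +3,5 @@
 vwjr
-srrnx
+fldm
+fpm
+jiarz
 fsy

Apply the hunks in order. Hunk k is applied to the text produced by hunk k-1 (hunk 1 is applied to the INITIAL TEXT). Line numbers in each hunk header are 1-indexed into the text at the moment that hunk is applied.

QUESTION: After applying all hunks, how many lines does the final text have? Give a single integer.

Answer: 7

Derivation:
Hunk 1: at line 4 remove [ngc,qvos] add [qliy] -> 8 lines: xqr vkhwd kubg mik xqut qliy srrnx fsy
Hunk 2: at line 2 remove [mik,xqut,qliy] add [czwj,tsfz] -> 7 lines: xqr vkhwd kubg czwj tsfz srrnx fsy
Hunk 3: at line 1 remove [kubg,czwj,tsfz] add [fdf] -> 5 lines: xqr vkhwd fdf srrnx fsy
Hunk 4: at line 1 remove [fdf] add [vwjr] -> 5 lines: xqr vkhwd vwjr srrnx fsy
Hunk 5: at line 3 remove [srrnx] add [fldm,fpm,jiarz] -> 7 lines: xqr vkhwd vwjr fldm fpm jiarz fsy
Final line count: 7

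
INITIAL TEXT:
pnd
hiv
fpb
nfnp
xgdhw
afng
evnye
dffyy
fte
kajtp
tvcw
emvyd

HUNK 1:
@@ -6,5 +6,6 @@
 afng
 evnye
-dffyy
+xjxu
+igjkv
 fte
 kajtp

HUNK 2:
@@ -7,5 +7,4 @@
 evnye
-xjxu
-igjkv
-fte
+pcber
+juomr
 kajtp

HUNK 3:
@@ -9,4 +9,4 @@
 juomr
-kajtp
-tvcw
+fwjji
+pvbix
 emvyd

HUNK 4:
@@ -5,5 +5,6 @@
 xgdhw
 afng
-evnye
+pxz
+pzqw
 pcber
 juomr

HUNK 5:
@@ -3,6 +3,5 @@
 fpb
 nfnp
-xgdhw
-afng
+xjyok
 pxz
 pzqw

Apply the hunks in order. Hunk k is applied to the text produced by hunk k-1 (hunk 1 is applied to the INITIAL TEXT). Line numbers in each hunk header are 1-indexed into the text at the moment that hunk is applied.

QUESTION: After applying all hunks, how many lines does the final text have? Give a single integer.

Hunk 1: at line 6 remove [dffyy] add [xjxu,igjkv] -> 13 lines: pnd hiv fpb nfnp xgdhw afng evnye xjxu igjkv fte kajtp tvcw emvyd
Hunk 2: at line 7 remove [xjxu,igjkv,fte] add [pcber,juomr] -> 12 lines: pnd hiv fpb nfnp xgdhw afng evnye pcber juomr kajtp tvcw emvyd
Hunk 3: at line 9 remove [kajtp,tvcw] add [fwjji,pvbix] -> 12 lines: pnd hiv fpb nfnp xgdhw afng evnye pcber juomr fwjji pvbix emvyd
Hunk 4: at line 5 remove [evnye] add [pxz,pzqw] -> 13 lines: pnd hiv fpb nfnp xgdhw afng pxz pzqw pcber juomr fwjji pvbix emvyd
Hunk 5: at line 3 remove [xgdhw,afng] add [xjyok] -> 12 lines: pnd hiv fpb nfnp xjyok pxz pzqw pcber juomr fwjji pvbix emvyd
Final line count: 12

Answer: 12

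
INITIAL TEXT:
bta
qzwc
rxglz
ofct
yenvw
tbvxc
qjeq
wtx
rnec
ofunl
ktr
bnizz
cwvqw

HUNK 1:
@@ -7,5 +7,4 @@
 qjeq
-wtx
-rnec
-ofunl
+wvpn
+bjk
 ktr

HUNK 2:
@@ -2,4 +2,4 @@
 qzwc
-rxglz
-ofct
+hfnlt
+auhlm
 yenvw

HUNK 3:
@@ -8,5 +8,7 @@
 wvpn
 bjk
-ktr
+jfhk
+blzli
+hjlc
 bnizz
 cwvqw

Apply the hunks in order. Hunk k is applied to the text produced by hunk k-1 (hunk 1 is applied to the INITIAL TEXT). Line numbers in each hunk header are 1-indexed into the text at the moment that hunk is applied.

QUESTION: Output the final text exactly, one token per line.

Answer: bta
qzwc
hfnlt
auhlm
yenvw
tbvxc
qjeq
wvpn
bjk
jfhk
blzli
hjlc
bnizz
cwvqw

Derivation:
Hunk 1: at line 7 remove [wtx,rnec,ofunl] add [wvpn,bjk] -> 12 lines: bta qzwc rxglz ofct yenvw tbvxc qjeq wvpn bjk ktr bnizz cwvqw
Hunk 2: at line 2 remove [rxglz,ofct] add [hfnlt,auhlm] -> 12 lines: bta qzwc hfnlt auhlm yenvw tbvxc qjeq wvpn bjk ktr bnizz cwvqw
Hunk 3: at line 8 remove [ktr] add [jfhk,blzli,hjlc] -> 14 lines: bta qzwc hfnlt auhlm yenvw tbvxc qjeq wvpn bjk jfhk blzli hjlc bnizz cwvqw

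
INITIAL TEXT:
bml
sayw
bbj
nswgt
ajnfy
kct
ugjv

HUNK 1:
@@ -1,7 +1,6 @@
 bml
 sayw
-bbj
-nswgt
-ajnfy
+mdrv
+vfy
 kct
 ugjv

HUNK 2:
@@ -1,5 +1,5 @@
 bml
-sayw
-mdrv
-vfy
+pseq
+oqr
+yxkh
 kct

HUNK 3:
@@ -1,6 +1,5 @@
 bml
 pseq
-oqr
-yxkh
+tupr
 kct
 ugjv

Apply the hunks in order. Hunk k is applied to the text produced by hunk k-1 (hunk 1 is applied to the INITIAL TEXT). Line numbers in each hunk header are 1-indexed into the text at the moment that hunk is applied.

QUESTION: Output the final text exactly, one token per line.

Answer: bml
pseq
tupr
kct
ugjv

Derivation:
Hunk 1: at line 1 remove [bbj,nswgt,ajnfy] add [mdrv,vfy] -> 6 lines: bml sayw mdrv vfy kct ugjv
Hunk 2: at line 1 remove [sayw,mdrv,vfy] add [pseq,oqr,yxkh] -> 6 lines: bml pseq oqr yxkh kct ugjv
Hunk 3: at line 1 remove [oqr,yxkh] add [tupr] -> 5 lines: bml pseq tupr kct ugjv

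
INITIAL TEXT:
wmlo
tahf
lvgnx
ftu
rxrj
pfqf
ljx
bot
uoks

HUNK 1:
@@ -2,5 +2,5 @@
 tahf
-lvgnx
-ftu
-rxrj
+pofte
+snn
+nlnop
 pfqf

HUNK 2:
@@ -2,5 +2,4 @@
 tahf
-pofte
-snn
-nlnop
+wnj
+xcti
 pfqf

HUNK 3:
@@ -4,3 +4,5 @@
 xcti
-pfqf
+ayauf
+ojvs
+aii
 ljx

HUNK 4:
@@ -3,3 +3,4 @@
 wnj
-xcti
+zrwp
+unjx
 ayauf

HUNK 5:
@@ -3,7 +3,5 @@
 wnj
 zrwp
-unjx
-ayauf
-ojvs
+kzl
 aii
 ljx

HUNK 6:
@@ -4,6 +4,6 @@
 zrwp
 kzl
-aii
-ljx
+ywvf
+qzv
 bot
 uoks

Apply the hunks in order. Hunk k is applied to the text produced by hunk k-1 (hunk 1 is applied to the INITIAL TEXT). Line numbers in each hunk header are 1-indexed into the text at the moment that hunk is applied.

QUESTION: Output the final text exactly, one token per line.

Answer: wmlo
tahf
wnj
zrwp
kzl
ywvf
qzv
bot
uoks

Derivation:
Hunk 1: at line 2 remove [lvgnx,ftu,rxrj] add [pofte,snn,nlnop] -> 9 lines: wmlo tahf pofte snn nlnop pfqf ljx bot uoks
Hunk 2: at line 2 remove [pofte,snn,nlnop] add [wnj,xcti] -> 8 lines: wmlo tahf wnj xcti pfqf ljx bot uoks
Hunk 3: at line 4 remove [pfqf] add [ayauf,ojvs,aii] -> 10 lines: wmlo tahf wnj xcti ayauf ojvs aii ljx bot uoks
Hunk 4: at line 3 remove [xcti] add [zrwp,unjx] -> 11 lines: wmlo tahf wnj zrwp unjx ayauf ojvs aii ljx bot uoks
Hunk 5: at line 3 remove [unjx,ayauf,ojvs] add [kzl] -> 9 lines: wmlo tahf wnj zrwp kzl aii ljx bot uoks
Hunk 6: at line 4 remove [aii,ljx] add [ywvf,qzv] -> 9 lines: wmlo tahf wnj zrwp kzl ywvf qzv bot uoks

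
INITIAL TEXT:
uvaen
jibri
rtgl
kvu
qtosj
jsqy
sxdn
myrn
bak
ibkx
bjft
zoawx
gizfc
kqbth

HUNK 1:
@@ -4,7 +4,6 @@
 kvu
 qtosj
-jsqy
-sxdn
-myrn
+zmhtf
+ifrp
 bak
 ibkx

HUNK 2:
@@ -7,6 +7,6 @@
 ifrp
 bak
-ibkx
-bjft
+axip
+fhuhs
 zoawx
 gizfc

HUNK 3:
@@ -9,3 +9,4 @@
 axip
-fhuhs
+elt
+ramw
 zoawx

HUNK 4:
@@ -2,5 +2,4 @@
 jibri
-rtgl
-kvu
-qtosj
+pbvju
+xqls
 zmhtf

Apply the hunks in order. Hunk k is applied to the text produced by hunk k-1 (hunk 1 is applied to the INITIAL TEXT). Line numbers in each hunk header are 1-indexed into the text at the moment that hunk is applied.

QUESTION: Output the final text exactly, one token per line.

Answer: uvaen
jibri
pbvju
xqls
zmhtf
ifrp
bak
axip
elt
ramw
zoawx
gizfc
kqbth

Derivation:
Hunk 1: at line 4 remove [jsqy,sxdn,myrn] add [zmhtf,ifrp] -> 13 lines: uvaen jibri rtgl kvu qtosj zmhtf ifrp bak ibkx bjft zoawx gizfc kqbth
Hunk 2: at line 7 remove [ibkx,bjft] add [axip,fhuhs] -> 13 lines: uvaen jibri rtgl kvu qtosj zmhtf ifrp bak axip fhuhs zoawx gizfc kqbth
Hunk 3: at line 9 remove [fhuhs] add [elt,ramw] -> 14 lines: uvaen jibri rtgl kvu qtosj zmhtf ifrp bak axip elt ramw zoawx gizfc kqbth
Hunk 4: at line 2 remove [rtgl,kvu,qtosj] add [pbvju,xqls] -> 13 lines: uvaen jibri pbvju xqls zmhtf ifrp bak axip elt ramw zoawx gizfc kqbth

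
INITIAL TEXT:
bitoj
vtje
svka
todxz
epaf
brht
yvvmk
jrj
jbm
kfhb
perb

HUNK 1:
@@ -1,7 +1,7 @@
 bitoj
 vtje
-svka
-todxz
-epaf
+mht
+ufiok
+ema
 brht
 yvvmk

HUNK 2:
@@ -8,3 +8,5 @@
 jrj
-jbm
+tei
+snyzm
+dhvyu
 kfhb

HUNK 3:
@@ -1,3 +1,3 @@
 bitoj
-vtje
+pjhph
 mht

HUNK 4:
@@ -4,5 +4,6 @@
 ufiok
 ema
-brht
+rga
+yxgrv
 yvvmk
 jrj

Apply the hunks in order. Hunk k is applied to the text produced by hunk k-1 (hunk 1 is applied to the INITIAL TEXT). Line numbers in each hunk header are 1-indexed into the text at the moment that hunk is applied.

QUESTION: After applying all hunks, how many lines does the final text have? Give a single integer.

Answer: 14

Derivation:
Hunk 1: at line 1 remove [svka,todxz,epaf] add [mht,ufiok,ema] -> 11 lines: bitoj vtje mht ufiok ema brht yvvmk jrj jbm kfhb perb
Hunk 2: at line 8 remove [jbm] add [tei,snyzm,dhvyu] -> 13 lines: bitoj vtje mht ufiok ema brht yvvmk jrj tei snyzm dhvyu kfhb perb
Hunk 3: at line 1 remove [vtje] add [pjhph] -> 13 lines: bitoj pjhph mht ufiok ema brht yvvmk jrj tei snyzm dhvyu kfhb perb
Hunk 4: at line 4 remove [brht] add [rga,yxgrv] -> 14 lines: bitoj pjhph mht ufiok ema rga yxgrv yvvmk jrj tei snyzm dhvyu kfhb perb
Final line count: 14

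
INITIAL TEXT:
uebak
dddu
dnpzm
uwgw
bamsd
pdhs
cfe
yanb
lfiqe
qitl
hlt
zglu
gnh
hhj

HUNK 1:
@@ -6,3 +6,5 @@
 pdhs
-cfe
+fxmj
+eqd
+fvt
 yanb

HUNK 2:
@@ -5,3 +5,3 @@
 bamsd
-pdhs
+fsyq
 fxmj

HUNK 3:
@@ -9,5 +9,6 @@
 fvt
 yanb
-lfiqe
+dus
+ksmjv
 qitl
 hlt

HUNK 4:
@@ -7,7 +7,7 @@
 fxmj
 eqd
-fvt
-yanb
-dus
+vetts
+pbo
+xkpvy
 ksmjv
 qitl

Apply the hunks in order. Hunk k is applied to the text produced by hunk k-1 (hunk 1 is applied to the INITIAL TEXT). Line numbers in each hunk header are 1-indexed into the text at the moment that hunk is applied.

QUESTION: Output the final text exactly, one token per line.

Answer: uebak
dddu
dnpzm
uwgw
bamsd
fsyq
fxmj
eqd
vetts
pbo
xkpvy
ksmjv
qitl
hlt
zglu
gnh
hhj

Derivation:
Hunk 1: at line 6 remove [cfe] add [fxmj,eqd,fvt] -> 16 lines: uebak dddu dnpzm uwgw bamsd pdhs fxmj eqd fvt yanb lfiqe qitl hlt zglu gnh hhj
Hunk 2: at line 5 remove [pdhs] add [fsyq] -> 16 lines: uebak dddu dnpzm uwgw bamsd fsyq fxmj eqd fvt yanb lfiqe qitl hlt zglu gnh hhj
Hunk 3: at line 9 remove [lfiqe] add [dus,ksmjv] -> 17 lines: uebak dddu dnpzm uwgw bamsd fsyq fxmj eqd fvt yanb dus ksmjv qitl hlt zglu gnh hhj
Hunk 4: at line 7 remove [fvt,yanb,dus] add [vetts,pbo,xkpvy] -> 17 lines: uebak dddu dnpzm uwgw bamsd fsyq fxmj eqd vetts pbo xkpvy ksmjv qitl hlt zglu gnh hhj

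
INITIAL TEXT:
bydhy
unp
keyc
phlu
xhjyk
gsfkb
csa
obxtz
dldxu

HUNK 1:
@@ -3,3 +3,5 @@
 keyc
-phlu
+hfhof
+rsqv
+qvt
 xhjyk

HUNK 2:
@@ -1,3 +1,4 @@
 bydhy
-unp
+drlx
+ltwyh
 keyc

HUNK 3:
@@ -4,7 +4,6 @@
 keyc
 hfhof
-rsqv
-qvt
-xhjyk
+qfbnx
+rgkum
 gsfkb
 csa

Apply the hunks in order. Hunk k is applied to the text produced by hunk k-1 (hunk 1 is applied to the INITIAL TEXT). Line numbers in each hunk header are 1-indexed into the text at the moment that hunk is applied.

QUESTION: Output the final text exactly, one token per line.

Answer: bydhy
drlx
ltwyh
keyc
hfhof
qfbnx
rgkum
gsfkb
csa
obxtz
dldxu

Derivation:
Hunk 1: at line 3 remove [phlu] add [hfhof,rsqv,qvt] -> 11 lines: bydhy unp keyc hfhof rsqv qvt xhjyk gsfkb csa obxtz dldxu
Hunk 2: at line 1 remove [unp] add [drlx,ltwyh] -> 12 lines: bydhy drlx ltwyh keyc hfhof rsqv qvt xhjyk gsfkb csa obxtz dldxu
Hunk 3: at line 4 remove [rsqv,qvt,xhjyk] add [qfbnx,rgkum] -> 11 lines: bydhy drlx ltwyh keyc hfhof qfbnx rgkum gsfkb csa obxtz dldxu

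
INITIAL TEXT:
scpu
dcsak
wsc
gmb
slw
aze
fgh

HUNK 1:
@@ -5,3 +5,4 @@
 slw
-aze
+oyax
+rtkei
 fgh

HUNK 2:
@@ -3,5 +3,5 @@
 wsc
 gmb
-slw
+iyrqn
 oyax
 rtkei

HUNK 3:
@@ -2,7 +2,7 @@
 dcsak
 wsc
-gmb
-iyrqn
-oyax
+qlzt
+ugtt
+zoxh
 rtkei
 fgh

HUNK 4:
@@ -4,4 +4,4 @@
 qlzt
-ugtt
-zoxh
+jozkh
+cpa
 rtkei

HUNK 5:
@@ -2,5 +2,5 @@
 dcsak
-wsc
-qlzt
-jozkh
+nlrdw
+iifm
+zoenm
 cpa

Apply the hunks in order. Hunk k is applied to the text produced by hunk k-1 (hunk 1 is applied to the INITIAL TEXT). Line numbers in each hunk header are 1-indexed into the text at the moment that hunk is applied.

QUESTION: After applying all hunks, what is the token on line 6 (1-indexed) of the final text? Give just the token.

Hunk 1: at line 5 remove [aze] add [oyax,rtkei] -> 8 lines: scpu dcsak wsc gmb slw oyax rtkei fgh
Hunk 2: at line 3 remove [slw] add [iyrqn] -> 8 lines: scpu dcsak wsc gmb iyrqn oyax rtkei fgh
Hunk 3: at line 2 remove [gmb,iyrqn,oyax] add [qlzt,ugtt,zoxh] -> 8 lines: scpu dcsak wsc qlzt ugtt zoxh rtkei fgh
Hunk 4: at line 4 remove [ugtt,zoxh] add [jozkh,cpa] -> 8 lines: scpu dcsak wsc qlzt jozkh cpa rtkei fgh
Hunk 5: at line 2 remove [wsc,qlzt,jozkh] add [nlrdw,iifm,zoenm] -> 8 lines: scpu dcsak nlrdw iifm zoenm cpa rtkei fgh
Final line 6: cpa

Answer: cpa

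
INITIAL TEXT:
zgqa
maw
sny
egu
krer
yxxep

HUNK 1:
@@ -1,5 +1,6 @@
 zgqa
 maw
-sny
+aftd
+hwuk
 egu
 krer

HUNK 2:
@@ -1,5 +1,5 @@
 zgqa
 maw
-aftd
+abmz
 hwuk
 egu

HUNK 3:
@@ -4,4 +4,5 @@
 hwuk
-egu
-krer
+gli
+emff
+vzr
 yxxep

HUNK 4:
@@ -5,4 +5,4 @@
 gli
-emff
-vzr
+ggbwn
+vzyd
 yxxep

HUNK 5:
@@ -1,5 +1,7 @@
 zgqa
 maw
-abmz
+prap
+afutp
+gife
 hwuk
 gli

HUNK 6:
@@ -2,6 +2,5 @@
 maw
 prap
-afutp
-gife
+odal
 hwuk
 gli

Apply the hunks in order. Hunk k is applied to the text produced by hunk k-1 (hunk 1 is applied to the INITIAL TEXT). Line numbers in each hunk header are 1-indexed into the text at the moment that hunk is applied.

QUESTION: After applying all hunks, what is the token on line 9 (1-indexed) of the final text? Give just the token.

Hunk 1: at line 1 remove [sny] add [aftd,hwuk] -> 7 lines: zgqa maw aftd hwuk egu krer yxxep
Hunk 2: at line 1 remove [aftd] add [abmz] -> 7 lines: zgqa maw abmz hwuk egu krer yxxep
Hunk 3: at line 4 remove [egu,krer] add [gli,emff,vzr] -> 8 lines: zgqa maw abmz hwuk gli emff vzr yxxep
Hunk 4: at line 5 remove [emff,vzr] add [ggbwn,vzyd] -> 8 lines: zgqa maw abmz hwuk gli ggbwn vzyd yxxep
Hunk 5: at line 1 remove [abmz] add [prap,afutp,gife] -> 10 lines: zgqa maw prap afutp gife hwuk gli ggbwn vzyd yxxep
Hunk 6: at line 2 remove [afutp,gife] add [odal] -> 9 lines: zgqa maw prap odal hwuk gli ggbwn vzyd yxxep
Final line 9: yxxep

Answer: yxxep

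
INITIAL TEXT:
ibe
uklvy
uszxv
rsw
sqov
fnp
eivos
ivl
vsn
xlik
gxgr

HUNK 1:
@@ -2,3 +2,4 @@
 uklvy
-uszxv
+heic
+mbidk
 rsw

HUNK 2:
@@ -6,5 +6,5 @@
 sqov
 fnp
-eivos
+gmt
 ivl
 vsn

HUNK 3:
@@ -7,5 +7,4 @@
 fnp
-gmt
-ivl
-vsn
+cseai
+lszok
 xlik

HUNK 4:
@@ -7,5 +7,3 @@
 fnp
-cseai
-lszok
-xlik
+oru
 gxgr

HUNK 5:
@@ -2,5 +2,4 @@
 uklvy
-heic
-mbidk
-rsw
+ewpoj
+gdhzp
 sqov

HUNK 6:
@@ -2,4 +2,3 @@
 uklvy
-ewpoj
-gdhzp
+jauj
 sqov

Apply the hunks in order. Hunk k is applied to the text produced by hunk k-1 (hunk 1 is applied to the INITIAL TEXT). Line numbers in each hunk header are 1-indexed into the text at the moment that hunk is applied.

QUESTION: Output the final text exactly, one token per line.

Hunk 1: at line 2 remove [uszxv] add [heic,mbidk] -> 12 lines: ibe uklvy heic mbidk rsw sqov fnp eivos ivl vsn xlik gxgr
Hunk 2: at line 6 remove [eivos] add [gmt] -> 12 lines: ibe uklvy heic mbidk rsw sqov fnp gmt ivl vsn xlik gxgr
Hunk 3: at line 7 remove [gmt,ivl,vsn] add [cseai,lszok] -> 11 lines: ibe uklvy heic mbidk rsw sqov fnp cseai lszok xlik gxgr
Hunk 4: at line 7 remove [cseai,lszok,xlik] add [oru] -> 9 lines: ibe uklvy heic mbidk rsw sqov fnp oru gxgr
Hunk 5: at line 2 remove [heic,mbidk,rsw] add [ewpoj,gdhzp] -> 8 lines: ibe uklvy ewpoj gdhzp sqov fnp oru gxgr
Hunk 6: at line 2 remove [ewpoj,gdhzp] add [jauj] -> 7 lines: ibe uklvy jauj sqov fnp oru gxgr

Answer: ibe
uklvy
jauj
sqov
fnp
oru
gxgr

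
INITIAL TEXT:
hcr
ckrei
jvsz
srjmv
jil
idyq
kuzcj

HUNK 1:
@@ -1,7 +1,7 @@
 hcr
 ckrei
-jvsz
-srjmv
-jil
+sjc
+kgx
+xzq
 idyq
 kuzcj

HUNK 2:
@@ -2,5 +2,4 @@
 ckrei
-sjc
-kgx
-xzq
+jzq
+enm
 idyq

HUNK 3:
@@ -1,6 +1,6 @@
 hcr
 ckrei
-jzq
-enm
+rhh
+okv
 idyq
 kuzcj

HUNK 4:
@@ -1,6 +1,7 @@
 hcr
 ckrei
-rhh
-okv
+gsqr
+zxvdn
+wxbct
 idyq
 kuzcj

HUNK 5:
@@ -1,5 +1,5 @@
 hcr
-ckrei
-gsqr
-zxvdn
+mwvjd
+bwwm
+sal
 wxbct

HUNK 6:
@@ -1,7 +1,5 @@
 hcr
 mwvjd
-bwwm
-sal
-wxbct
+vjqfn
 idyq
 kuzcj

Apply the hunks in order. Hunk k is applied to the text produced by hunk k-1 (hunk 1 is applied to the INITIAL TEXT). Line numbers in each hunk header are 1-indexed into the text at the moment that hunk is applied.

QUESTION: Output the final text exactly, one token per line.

Answer: hcr
mwvjd
vjqfn
idyq
kuzcj

Derivation:
Hunk 1: at line 1 remove [jvsz,srjmv,jil] add [sjc,kgx,xzq] -> 7 lines: hcr ckrei sjc kgx xzq idyq kuzcj
Hunk 2: at line 2 remove [sjc,kgx,xzq] add [jzq,enm] -> 6 lines: hcr ckrei jzq enm idyq kuzcj
Hunk 3: at line 1 remove [jzq,enm] add [rhh,okv] -> 6 lines: hcr ckrei rhh okv idyq kuzcj
Hunk 4: at line 1 remove [rhh,okv] add [gsqr,zxvdn,wxbct] -> 7 lines: hcr ckrei gsqr zxvdn wxbct idyq kuzcj
Hunk 5: at line 1 remove [ckrei,gsqr,zxvdn] add [mwvjd,bwwm,sal] -> 7 lines: hcr mwvjd bwwm sal wxbct idyq kuzcj
Hunk 6: at line 1 remove [bwwm,sal,wxbct] add [vjqfn] -> 5 lines: hcr mwvjd vjqfn idyq kuzcj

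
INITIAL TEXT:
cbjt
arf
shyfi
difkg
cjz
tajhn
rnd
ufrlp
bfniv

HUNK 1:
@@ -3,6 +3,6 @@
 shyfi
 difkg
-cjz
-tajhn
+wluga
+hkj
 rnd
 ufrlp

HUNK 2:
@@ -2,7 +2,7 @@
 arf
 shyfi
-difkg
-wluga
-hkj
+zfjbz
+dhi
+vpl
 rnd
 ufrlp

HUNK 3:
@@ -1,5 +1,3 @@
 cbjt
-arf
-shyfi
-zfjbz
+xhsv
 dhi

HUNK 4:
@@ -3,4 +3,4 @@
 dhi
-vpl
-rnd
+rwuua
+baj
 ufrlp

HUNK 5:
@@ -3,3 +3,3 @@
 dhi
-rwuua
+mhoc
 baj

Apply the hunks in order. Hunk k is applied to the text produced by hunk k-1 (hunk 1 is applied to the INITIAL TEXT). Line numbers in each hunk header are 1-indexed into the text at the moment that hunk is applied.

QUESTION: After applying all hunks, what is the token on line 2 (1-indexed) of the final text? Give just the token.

Hunk 1: at line 3 remove [cjz,tajhn] add [wluga,hkj] -> 9 lines: cbjt arf shyfi difkg wluga hkj rnd ufrlp bfniv
Hunk 2: at line 2 remove [difkg,wluga,hkj] add [zfjbz,dhi,vpl] -> 9 lines: cbjt arf shyfi zfjbz dhi vpl rnd ufrlp bfniv
Hunk 3: at line 1 remove [arf,shyfi,zfjbz] add [xhsv] -> 7 lines: cbjt xhsv dhi vpl rnd ufrlp bfniv
Hunk 4: at line 3 remove [vpl,rnd] add [rwuua,baj] -> 7 lines: cbjt xhsv dhi rwuua baj ufrlp bfniv
Hunk 5: at line 3 remove [rwuua] add [mhoc] -> 7 lines: cbjt xhsv dhi mhoc baj ufrlp bfniv
Final line 2: xhsv

Answer: xhsv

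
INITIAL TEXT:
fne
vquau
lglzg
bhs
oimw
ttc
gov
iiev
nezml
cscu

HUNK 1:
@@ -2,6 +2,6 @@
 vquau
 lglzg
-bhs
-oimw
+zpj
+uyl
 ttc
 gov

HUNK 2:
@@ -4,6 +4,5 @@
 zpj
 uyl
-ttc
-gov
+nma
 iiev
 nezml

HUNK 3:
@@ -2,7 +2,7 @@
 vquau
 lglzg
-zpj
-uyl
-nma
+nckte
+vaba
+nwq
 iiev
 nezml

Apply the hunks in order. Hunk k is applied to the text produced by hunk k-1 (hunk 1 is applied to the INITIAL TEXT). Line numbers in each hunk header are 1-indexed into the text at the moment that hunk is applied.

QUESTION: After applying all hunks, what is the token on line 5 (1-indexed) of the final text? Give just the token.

Answer: vaba

Derivation:
Hunk 1: at line 2 remove [bhs,oimw] add [zpj,uyl] -> 10 lines: fne vquau lglzg zpj uyl ttc gov iiev nezml cscu
Hunk 2: at line 4 remove [ttc,gov] add [nma] -> 9 lines: fne vquau lglzg zpj uyl nma iiev nezml cscu
Hunk 3: at line 2 remove [zpj,uyl,nma] add [nckte,vaba,nwq] -> 9 lines: fne vquau lglzg nckte vaba nwq iiev nezml cscu
Final line 5: vaba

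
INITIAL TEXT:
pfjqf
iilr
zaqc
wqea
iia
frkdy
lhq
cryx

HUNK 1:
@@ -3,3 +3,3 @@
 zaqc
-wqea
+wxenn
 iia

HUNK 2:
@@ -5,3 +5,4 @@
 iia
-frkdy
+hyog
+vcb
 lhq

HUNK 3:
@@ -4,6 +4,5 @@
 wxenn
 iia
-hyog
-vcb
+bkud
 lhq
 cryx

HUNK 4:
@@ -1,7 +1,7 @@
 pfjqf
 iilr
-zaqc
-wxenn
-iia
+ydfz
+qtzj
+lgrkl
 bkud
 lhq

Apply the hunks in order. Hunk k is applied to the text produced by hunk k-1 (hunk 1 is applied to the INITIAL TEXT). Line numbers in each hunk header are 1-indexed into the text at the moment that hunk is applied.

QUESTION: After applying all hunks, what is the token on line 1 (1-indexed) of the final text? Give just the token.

Answer: pfjqf

Derivation:
Hunk 1: at line 3 remove [wqea] add [wxenn] -> 8 lines: pfjqf iilr zaqc wxenn iia frkdy lhq cryx
Hunk 2: at line 5 remove [frkdy] add [hyog,vcb] -> 9 lines: pfjqf iilr zaqc wxenn iia hyog vcb lhq cryx
Hunk 3: at line 4 remove [hyog,vcb] add [bkud] -> 8 lines: pfjqf iilr zaqc wxenn iia bkud lhq cryx
Hunk 4: at line 1 remove [zaqc,wxenn,iia] add [ydfz,qtzj,lgrkl] -> 8 lines: pfjqf iilr ydfz qtzj lgrkl bkud lhq cryx
Final line 1: pfjqf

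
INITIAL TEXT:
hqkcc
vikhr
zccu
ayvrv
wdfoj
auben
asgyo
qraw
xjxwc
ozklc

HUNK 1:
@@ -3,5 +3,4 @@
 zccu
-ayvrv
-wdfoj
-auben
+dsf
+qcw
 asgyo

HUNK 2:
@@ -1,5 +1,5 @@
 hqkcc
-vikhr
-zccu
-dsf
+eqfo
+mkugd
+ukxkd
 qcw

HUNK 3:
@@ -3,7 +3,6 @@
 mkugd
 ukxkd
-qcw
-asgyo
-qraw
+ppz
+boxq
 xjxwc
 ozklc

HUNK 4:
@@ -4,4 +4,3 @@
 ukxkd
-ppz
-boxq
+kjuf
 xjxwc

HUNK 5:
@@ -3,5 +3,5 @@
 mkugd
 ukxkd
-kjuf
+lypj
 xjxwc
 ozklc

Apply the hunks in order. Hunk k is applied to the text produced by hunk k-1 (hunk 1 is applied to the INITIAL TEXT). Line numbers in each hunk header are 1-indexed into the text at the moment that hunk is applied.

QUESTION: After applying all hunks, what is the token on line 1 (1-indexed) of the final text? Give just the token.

Hunk 1: at line 3 remove [ayvrv,wdfoj,auben] add [dsf,qcw] -> 9 lines: hqkcc vikhr zccu dsf qcw asgyo qraw xjxwc ozklc
Hunk 2: at line 1 remove [vikhr,zccu,dsf] add [eqfo,mkugd,ukxkd] -> 9 lines: hqkcc eqfo mkugd ukxkd qcw asgyo qraw xjxwc ozklc
Hunk 3: at line 3 remove [qcw,asgyo,qraw] add [ppz,boxq] -> 8 lines: hqkcc eqfo mkugd ukxkd ppz boxq xjxwc ozklc
Hunk 4: at line 4 remove [ppz,boxq] add [kjuf] -> 7 lines: hqkcc eqfo mkugd ukxkd kjuf xjxwc ozklc
Hunk 5: at line 3 remove [kjuf] add [lypj] -> 7 lines: hqkcc eqfo mkugd ukxkd lypj xjxwc ozklc
Final line 1: hqkcc

Answer: hqkcc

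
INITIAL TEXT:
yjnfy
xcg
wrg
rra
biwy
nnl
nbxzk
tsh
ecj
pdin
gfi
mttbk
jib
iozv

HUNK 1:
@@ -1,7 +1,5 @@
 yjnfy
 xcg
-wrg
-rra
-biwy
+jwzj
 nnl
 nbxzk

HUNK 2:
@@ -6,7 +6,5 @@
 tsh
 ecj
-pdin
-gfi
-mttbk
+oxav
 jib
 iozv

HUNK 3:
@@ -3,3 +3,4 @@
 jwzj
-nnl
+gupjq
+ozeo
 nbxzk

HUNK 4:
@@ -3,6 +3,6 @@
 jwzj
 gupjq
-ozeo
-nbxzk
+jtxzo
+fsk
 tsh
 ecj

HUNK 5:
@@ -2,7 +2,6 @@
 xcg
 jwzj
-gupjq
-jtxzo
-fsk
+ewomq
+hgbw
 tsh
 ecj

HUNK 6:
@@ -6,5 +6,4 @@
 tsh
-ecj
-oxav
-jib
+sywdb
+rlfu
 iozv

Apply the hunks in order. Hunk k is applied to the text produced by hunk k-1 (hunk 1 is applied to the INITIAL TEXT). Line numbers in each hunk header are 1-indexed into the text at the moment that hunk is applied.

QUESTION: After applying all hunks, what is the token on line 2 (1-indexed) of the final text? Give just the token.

Answer: xcg

Derivation:
Hunk 1: at line 1 remove [wrg,rra,biwy] add [jwzj] -> 12 lines: yjnfy xcg jwzj nnl nbxzk tsh ecj pdin gfi mttbk jib iozv
Hunk 2: at line 6 remove [pdin,gfi,mttbk] add [oxav] -> 10 lines: yjnfy xcg jwzj nnl nbxzk tsh ecj oxav jib iozv
Hunk 3: at line 3 remove [nnl] add [gupjq,ozeo] -> 11 lines: yjnfy xcg jwzj gupjq ozeo nbxzk tsh ecj oxav jib iozv
Hunk 4: at line 3 remove [ozeo,nbxzk] add [jtxzo,fsk] -> 11 lines: yjnfy xcg jwzj gupjq jtxzo fsk tsh ecj oxav jib iozv
Hunk 5: at line 2 remove [gupjq,jtxzo,fsk] add [ewomq,hgbw] -> 10 lines: yjnfy xcg jwzj ewomq hgbw tsh ecj oxav jib iozv
Hunk 6: at line 6 remove [ecj,oxav,jib] add [sywdb,rlfu] -> 9 lines: yjnfy xcg jwzj ewomq hgbw tsh sywdb rlfu iozv
Final line 2: xcg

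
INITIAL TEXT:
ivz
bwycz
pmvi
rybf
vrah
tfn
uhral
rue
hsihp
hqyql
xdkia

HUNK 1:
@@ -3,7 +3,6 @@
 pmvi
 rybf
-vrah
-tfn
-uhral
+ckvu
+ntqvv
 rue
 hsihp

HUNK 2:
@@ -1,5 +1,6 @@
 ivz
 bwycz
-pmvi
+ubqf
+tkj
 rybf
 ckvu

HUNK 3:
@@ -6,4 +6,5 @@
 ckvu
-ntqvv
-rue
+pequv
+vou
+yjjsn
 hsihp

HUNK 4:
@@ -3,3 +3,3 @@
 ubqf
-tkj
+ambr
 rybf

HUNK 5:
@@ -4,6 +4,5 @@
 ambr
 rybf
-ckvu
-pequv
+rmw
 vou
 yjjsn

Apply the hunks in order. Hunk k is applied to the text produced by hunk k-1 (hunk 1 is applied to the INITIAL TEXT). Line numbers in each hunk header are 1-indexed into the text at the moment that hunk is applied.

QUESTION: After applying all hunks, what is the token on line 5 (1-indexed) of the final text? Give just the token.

Answer: rybf

Derivation:
Hunk 1: at line 3 remove [vrah,tfn,uhral] add [ckvu,ntqvv] -> 10 lines: ivz bwycz pmvi rybf ckvu ntqvv rue hsihp hqyql xdkia
Hunk 2: at line 1 remove [pmvi] add [ubqf,tkj] -> 11 lines: ivz bwycz ubqf tkj rybf ckvu ntqvv rue hsihp hqyql xdkia
Hunk 3: at line 6 remove [ntqvv,rue] add [pequv,vou,yjjsn] -> 12 lines: ivz bwycz ubqf tkj rybf ckvu pequv vou yjjsn hsihp hqyql xdkia
Hunk 4: at line 3 remove [tkj] add [ambr] -> 12 lines: ivz bwycz ubqf ambr rybf ckvu pequv vou yjjsn hsihp hqyql xdkia
Hunk 5: at line 4 remove [ckvu,pequv] add [rmw] -> 11 lines: ivz bwycz ubqf ambr rybf rmw vou yjjsn hsihp hqyql xdkia
Final line 5: rybf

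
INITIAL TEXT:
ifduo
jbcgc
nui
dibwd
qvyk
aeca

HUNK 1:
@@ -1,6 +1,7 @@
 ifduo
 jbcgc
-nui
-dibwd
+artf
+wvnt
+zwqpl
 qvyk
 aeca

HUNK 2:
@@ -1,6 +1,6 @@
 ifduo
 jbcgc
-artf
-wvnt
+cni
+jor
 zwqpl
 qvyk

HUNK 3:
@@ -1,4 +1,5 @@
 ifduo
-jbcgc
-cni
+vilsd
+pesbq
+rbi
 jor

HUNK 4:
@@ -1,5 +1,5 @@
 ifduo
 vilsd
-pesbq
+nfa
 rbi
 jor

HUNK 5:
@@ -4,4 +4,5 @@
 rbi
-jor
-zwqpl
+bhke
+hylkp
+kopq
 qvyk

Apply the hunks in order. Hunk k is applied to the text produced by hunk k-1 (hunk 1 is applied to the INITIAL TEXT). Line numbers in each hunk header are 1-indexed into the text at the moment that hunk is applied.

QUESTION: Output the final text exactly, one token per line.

Answer: ifduo
vilsd
nfa
rbi
bhke
hylkp
kopq
qvyk
aeca

Derivation:
Hunk 1: at line 1 remove [nui,dibwd] add [artf,wvnt,zwqpl] -> 7 lines: ifduo jbcgc artf wvnt zwqpl qvyk aeca
Hunk 2: at line 1 remove [artf,wvnt] add [cni,jor] -> 7 lines: ifduo jbcgc cni jor zwqpl qvyk aeca
Hunk 3: at line 1 remove [jbcgc,cni] add [vilsd,pesbq,rbi] -> 8 lines: ifduo vilsd pesbq rbi jor zwqpl qvyk aeca
Hunk 4: at line 1 remove [pesbq] add [nfa] -> 8 lines: ifduo vilsd nfa rbi jor zwqpl qvyk aeca
Hunk 5: at line 4 remove [jor,zwqpl] add [bhke,hylkp,kopq] -> 9 lines: ifduo vilsd nfa rbi bhke hylkp kopq qvyk aeca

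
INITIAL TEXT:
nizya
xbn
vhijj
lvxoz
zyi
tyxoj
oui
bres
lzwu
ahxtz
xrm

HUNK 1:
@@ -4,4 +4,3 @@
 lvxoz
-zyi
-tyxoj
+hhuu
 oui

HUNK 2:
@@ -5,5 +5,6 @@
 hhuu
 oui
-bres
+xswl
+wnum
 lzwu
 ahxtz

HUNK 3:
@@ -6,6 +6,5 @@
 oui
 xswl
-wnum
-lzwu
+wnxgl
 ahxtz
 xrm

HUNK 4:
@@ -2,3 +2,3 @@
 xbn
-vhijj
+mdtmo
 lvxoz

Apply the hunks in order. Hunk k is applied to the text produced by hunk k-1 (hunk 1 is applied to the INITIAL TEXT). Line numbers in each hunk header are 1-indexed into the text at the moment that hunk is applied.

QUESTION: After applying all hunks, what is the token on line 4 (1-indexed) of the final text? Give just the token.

Answer: lvxoz

Derivation:
Hunk 1: at line 4 remove [zyi,tyxoj] add [hhuu] -> 10 lines: nizya xbn vhijj lvxoz hhuu oui bres lzwu ahxtz xrm
Hunk 2: at line 5 remove [bres] add [xswl,wnum] -> 11 lines: nizya xbn vhijj lvxoz hhuu oui xswl wnum lzwu ahxtz xrm
Hunk 3: at line 6 remove [wnum,lzwu] add [wnxgl] -> 10 lines: nizya xbn vhijj lvxoz hhuu oui xswl wnxgl ahxtz xrm
Hunk 4: at line 2 remove [vhijj] add [mdtmo] -> 10 lines: nizya xbn mdtmo lvxoz hhuu oui xswl wnxgl ahxtz xrm
Final line 4: lvxoz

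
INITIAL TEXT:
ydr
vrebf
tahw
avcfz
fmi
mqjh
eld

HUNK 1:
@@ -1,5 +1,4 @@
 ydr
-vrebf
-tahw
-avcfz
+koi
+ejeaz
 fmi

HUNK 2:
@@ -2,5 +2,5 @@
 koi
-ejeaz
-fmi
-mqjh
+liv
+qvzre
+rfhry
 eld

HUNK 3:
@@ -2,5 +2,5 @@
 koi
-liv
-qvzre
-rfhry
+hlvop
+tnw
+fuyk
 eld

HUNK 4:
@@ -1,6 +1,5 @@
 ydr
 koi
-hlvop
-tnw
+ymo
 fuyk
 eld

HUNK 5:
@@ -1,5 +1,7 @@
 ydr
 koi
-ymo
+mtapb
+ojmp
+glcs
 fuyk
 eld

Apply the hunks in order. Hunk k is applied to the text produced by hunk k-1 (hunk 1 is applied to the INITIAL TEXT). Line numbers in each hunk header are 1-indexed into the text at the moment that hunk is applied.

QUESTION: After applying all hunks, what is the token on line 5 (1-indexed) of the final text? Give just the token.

Answer: glcs

Derivation:
Hunk 1: at line 1 remove [vrebf,tahw,avcfz] add [koi,ejeaz] -> 6 lines: ydr koi ejeaz fmi mqjh eld
Hunk 2: at line 2 remove [ejeaz,fmi,mqjh] add [liv,qvzre,rfhry] -> 6 lines: ydr koi liv qvzre rfhry eld
Hunk 3: at line 2 remove [liv,qvzre,rfhry] add [hlvop,tnw,fuyk] -> 6 lines: ydr koi hlvop tnw fuyk eld
Hunk 4: at line 1 remove [hlvop,tnw] add [ymo] -> 5 lines: ydr koi ymo fuyk eld
Hunk 5: at line 1 remove [ymo] add [mtapb,ojmp,glcs] -> 7 lines: ydr koi mtapb ojmp glcs fuyk eld
Final line 5: glcs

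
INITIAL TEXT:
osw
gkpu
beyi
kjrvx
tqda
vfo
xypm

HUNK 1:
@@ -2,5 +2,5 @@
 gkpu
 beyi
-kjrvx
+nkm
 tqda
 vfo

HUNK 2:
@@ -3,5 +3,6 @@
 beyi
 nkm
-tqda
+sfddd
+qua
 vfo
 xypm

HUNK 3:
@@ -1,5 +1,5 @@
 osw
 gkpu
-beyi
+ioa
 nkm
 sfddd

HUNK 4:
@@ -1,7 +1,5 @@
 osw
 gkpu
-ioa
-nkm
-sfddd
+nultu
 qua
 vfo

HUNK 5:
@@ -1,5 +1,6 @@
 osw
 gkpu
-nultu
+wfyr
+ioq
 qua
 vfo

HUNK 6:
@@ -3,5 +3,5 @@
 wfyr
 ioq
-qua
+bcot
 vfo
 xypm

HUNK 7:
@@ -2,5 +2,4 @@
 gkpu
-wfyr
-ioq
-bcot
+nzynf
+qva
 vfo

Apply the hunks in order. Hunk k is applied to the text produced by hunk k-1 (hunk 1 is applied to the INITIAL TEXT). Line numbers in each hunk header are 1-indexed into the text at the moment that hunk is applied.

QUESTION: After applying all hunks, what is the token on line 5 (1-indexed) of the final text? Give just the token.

Hunk 1: at line 2 remove [kjrvx] add [nkm] -> 7 lines: osw gkpu beyi nkm tqda vfo xypm
Hunk 2: at line 3 remove [tqda] add [sfddd,qua] -> 8 lines: osw gkpu beyi nkm sfddd qua vfo xypm
Hunk 3: at line 1 remove [beyi] add [ioa] -> 8 lines: osw gkpu ioa nkm sfddd qua vfo xypm
Hunk 4: at line 1 remove [ioa,nkm,sfddd] add [nultu] -> 6 lines: osw gkpu nultu qua vfo xypm
Hunk 5: at line 1 remove [nultu] add [wfyr,ioq] -> 7 lines: osw gkpu wfyr ioq qua vfo xypm
Hunk 6: at line 3 remove [qua] add [bcot] -> 7 lines: osw gkpu wfyr ioq bcot vfo xypm
Hunk 7: at line 2 remove [wfyr,ioq,bcot] add [nzynf,qva] -> 6 lines: osw gkpu nzynf qva vfo xypm
Final line 5: vfo

Answer: vfo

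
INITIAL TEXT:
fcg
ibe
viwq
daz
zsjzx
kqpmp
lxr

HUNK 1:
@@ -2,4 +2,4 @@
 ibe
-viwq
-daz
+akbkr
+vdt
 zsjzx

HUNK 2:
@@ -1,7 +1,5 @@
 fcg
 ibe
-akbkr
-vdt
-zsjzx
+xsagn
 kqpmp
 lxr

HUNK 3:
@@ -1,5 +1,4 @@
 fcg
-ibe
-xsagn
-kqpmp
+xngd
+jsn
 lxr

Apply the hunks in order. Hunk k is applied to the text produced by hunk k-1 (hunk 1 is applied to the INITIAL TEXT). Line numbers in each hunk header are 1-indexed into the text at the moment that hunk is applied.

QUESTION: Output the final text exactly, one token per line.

Hunk 1: at line 2 remove [viwq,daz] add [akbkr,vdt] -> 7 lines: fcg ibe akbkr vdt zsjzx kqpmp lxr
Hunk 2: at line 1 remove [akbkr,vdt,zsjzx] add [xsagn] -> 5 lines: fcg ibe xsagn kqpmp lxr
Hunk 3: at line 1 remove [ibe,xsagn,kqpmp] add [xngd,jsn] -> 4 lines: fcg xngd jsn lxr

Answer: fcg
xngd
jsn
lxr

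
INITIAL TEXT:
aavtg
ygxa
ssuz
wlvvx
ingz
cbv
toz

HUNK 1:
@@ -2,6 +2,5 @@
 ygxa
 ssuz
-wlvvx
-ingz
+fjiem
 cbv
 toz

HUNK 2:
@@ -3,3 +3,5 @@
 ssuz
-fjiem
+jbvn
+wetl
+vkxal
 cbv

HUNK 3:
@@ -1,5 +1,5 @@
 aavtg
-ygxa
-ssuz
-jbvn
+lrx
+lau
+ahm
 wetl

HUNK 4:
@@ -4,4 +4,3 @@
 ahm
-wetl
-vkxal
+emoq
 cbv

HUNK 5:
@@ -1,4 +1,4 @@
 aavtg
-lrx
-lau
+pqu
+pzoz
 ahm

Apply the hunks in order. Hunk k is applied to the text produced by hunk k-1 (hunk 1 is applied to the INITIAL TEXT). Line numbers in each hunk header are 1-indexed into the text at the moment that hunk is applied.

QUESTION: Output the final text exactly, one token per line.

Answer: aavtg
pqu
pzoz
ahm
emoq
cbv
toz

Derivation:
Hunk 1: at line 2 remove [wlvvx,ingz] add [fjiem] -> 6 lines: aavtg ygxa ssuz fjiem cbv toz
Hunk 2: at line 3 remove [fjiem] add [jbvn,wetl,vkxal] -> 8 lines: aavtg ygxa ssuz jbvn wetl vkxal cbv toz
Hunk 3: at line 1 remove [ygxa,ssuz,jbvn] add [lrx,lau,ahm] -> 8 lines: aavtg lrx lau ahm wetl vkxal cbv toz
Hunk 4: at line 4 remove [wetl,vkxal] add [emoq] -> 7 lines: aavtg lrx lau ahm emoq cbv toz
Hunk 5: at line 1 remove [lrx,lau] add [pqu,pzoz] -> 7 lines: aavtg pqu pzoz ahm emoq cbv toz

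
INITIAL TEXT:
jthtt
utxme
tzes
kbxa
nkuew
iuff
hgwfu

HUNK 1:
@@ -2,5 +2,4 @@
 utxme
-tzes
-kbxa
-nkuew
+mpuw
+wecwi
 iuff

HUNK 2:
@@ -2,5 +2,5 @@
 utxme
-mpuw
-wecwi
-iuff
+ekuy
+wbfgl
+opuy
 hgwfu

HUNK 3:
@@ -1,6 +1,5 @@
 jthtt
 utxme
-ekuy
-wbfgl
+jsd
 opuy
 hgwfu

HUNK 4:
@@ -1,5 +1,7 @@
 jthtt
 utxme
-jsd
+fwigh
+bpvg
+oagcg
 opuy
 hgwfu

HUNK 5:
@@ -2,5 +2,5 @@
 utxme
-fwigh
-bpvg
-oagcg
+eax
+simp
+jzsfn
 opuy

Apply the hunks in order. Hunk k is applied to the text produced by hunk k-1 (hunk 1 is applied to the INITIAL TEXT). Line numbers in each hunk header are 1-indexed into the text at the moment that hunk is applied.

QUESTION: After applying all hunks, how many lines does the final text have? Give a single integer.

Hunk 1: at line 2 remove [tzes,kbxa,nkuew] add [mpuw,wecwi] -> 6 lines: jthtt utxme mpuw wecwi iuff hgwfu
Hunk 2: at line 2 remove [mpuw,wecwi,iuff] add [ekuy,wbfgl,opuy] -> 6 lines: jthtt utxme ekuy wbfgl opuy hgwfu
Hunk 3: at line 1 remove [ekuy,wbfgl] add [jsd] -> 5 lines: jthtt utxme jsd opuy hgwfu
Hunk 4: at line 1 remove [jsd] add [fwigh,bpvg,oagcg] -> 7 lines: jthtt utxme fwigh bpvg oagcg opuy hgwfu
Hunk 5: at line 2 remove [fwigh,bpvg,oagcg] add [eax,simp,jzsfn] -> 7 lines: jthtt utxme eax simp jzsfn opuy hgwfu
Final line count: 7

Answer: 7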